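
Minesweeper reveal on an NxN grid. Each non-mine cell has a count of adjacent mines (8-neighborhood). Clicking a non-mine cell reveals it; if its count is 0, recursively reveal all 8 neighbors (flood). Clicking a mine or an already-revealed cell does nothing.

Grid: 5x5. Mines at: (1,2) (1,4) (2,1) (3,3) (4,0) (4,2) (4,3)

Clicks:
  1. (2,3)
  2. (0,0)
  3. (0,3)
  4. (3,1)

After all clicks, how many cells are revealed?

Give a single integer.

Answer: 7

Derivation:
Click 1 (2,3) count=3: revealed 1 new [(2,3)] -> total=1
Click 2 (0,0) count=0: revealed 4 new [(0,0) (0,1) (1,0) (1,1)] -> total=5
Click 3 (0,3) count=2: revealed 1 new [(0,3)] -> total=6
Click 4 (3,1) count=3: revealed 1 new [(3,1)] -> total=7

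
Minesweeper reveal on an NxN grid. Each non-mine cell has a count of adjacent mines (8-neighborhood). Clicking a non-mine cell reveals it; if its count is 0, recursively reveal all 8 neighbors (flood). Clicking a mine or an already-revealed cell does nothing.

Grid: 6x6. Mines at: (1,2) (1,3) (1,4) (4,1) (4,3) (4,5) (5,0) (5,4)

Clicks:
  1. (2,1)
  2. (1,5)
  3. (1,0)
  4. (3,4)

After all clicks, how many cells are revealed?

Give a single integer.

Click 1 (2,1) count=1: revealed 1 new [(2,1)] -> total=1
Click 2 (1,5) count=1: revealed 1 new [(1,5)] -> total=2
Click 3 (1,0) count=0: revealed 7 new [(0,0) (0,1) (1,0) (1,1) (2,0) (3,0) (3,1)] -> total=9
Click 4 (3,4) count=2: revealed 1 new [(3,4)] -> total=10

Answer: 10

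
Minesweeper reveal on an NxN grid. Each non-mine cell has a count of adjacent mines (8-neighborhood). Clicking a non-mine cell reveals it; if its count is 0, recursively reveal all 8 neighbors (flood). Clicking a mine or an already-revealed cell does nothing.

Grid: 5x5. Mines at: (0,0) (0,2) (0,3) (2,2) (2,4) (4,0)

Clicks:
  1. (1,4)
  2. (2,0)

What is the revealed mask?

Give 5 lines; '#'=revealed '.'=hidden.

Click 1 (1,4) count=2: revealed 1 new [(1,4)] -> total=1
Click 2 (2,0) count=0: revealed 6 new [(1,0) (1,1) (2,0) (2,1) (3,0) (3,1)] -> total=7

Answer: .....
##..#
##...
##...
.....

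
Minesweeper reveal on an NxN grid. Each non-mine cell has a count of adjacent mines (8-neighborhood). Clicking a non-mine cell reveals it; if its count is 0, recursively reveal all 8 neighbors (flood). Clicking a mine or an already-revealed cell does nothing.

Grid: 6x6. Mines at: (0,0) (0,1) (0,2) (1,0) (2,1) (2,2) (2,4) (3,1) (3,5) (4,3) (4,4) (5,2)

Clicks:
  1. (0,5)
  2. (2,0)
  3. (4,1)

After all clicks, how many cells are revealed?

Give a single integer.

Answer: 8

Derivation:
Click 1 (0,5) count=0: revealed 6 new [(0,3) (0,4) (0,5) (1,3) (1,4) (1,5)] -> total=6
Click 2 (2,0) count=3: revealed 1 new [(2,0)] -> total=7
Click 3 (4,1) count=2: revealed 1 new [(4,1)] -> total=8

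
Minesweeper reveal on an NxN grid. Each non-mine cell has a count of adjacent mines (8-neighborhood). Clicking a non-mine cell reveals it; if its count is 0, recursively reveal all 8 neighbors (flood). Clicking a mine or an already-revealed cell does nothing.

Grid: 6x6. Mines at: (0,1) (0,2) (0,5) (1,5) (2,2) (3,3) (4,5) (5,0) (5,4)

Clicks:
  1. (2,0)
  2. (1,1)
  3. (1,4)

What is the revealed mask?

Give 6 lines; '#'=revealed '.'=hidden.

Answer: ......
##..#.
##....
##....
##....
......

Derivation:
Click 1 (2,0) count=0: revealed 8 new [(1,0) (1,1) (2,0) (2,1) (3,0) (3,1) (4,0) (4,1)] -> total=8
Click 2 (1,1) count=3: revealed 0 new [(none)] -> total=8
Click 3 (1,4) count=2: revealed 1 new [(1,4)] -> total=9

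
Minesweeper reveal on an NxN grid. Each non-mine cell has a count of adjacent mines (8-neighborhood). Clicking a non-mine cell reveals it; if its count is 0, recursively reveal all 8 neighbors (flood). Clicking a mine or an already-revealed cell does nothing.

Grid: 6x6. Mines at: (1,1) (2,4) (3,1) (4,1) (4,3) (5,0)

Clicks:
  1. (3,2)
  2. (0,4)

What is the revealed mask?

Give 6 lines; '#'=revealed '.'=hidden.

Click 1 (3,2) count=3: revealed 1 new [(3,2)] -> total=1
Click 2 (0,4) count=0: revealed 8 new [(0,2) (0,3) (0,4) (0,5) (1,2) (1,3) (1,4) (1,5)] -> total=9

Answer: ..####
..####
......
..#...
......
......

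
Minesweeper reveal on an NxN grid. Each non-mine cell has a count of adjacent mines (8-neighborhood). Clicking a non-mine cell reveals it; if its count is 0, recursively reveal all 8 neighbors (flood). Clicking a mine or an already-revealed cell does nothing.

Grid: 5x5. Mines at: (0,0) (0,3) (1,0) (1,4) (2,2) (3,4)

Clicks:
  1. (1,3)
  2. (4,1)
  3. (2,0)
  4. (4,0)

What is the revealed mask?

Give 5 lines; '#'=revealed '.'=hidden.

Answer: .....
...#.
##...
####.
####.

Derivation:
Click 1 (1,3) count=3: revealed 1 new [(1,3)] -> total=1
Click 2 (4,1) count=0: revealed 10 new [(2,0) (2,1) (3,0) (3,1) (3,2) (3,3) (4,0) (4,1) (4,2) (4,3)] -> total=11
Click 3 (2,0) count=1: revealed 0 new [(none)] -> total=11
Click 4 (4,0) count=0: revealed 0 new [(none)] -> total=11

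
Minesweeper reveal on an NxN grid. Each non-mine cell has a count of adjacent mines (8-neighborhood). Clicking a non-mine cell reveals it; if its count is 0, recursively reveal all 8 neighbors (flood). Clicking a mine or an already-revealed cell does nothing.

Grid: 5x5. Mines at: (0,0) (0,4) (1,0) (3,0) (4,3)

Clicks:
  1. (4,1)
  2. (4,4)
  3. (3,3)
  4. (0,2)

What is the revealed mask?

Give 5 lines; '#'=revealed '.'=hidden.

Answer: .###.
.####
.####
.####
.#..#

Derivation:
Click 1 (4,1) count=1: revealed 1 new [(4,1)] -> total=1
Click 2 (4,4) count=1: revealed 1 new [(4,4)] -> total=2
Click 3 (3,3) count=1: revealed 1 new [(3,3)] -> total=3
Click 4 (0,2) count=0: revealed 14 new [(0,1) (0,2) (0,3) (1,1) (1,2) (1,3) (1,4) (2,1) (2,2) (2,3) (2,4) (3,1) (3,2) (3,4)] -> total=17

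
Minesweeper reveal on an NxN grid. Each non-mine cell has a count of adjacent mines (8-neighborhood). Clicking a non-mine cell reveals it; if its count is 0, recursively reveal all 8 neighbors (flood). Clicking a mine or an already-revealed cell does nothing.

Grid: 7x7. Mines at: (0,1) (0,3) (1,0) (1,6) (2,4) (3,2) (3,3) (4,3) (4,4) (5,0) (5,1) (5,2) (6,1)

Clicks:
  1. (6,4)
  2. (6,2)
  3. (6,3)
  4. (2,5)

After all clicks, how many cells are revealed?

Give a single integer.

Answer: 15

Derivation:
Click 1 (6,4) count=0: revealed 14 new [(2,5) (2,6) (3,5) (3,6) (4,5) (4,6) (5,3) (5,4) (5,5) (5,6) (6,3) (6,4) (6,5) (6,6)] -> total=14
Click 2 (6,2) count=3: revealed 1 new [(6,2)] -> total=15
Click 3 (6,3) count=1: revealed 0 new [(none)] -> total=15
Click 4 (2,5) count=2: revealed 0 new [(none)] -> total=15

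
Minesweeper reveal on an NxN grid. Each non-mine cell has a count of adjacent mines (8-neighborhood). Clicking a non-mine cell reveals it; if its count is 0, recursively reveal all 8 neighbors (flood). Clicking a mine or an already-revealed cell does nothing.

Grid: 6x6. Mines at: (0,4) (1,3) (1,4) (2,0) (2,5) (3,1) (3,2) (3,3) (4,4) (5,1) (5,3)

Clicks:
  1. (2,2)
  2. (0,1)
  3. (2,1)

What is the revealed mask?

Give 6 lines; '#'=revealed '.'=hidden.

Click 1 (2,2) count=4: revealed 1 new [(2,2)] -> total=1
Click 2 (0,1) count=0: revealed 6 new [(0,0) (0,1) (0,2) (1,0) (1,1) (1,2)] -> total=7
Click 3 (2,1) count=3: revealed 1 new [(2,1)] -> total=8

Answer: ###...
###...
.##...
......
......
......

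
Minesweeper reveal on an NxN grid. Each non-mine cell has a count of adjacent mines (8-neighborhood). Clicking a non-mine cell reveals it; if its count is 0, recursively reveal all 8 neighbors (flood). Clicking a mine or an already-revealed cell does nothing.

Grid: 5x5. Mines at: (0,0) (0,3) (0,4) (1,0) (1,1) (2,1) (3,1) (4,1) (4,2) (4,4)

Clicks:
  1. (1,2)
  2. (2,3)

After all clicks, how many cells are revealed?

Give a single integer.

Click 1 (1,2) count=3: revealed 1 new [(1,2)] -> total=1
Click 2 (2,3) count=0: revealed 8 new [(1,3) (1,4) (2,2) (2,3) (2,4) (3,2) (3,3) (3,4)] -> total=9

Answer: 9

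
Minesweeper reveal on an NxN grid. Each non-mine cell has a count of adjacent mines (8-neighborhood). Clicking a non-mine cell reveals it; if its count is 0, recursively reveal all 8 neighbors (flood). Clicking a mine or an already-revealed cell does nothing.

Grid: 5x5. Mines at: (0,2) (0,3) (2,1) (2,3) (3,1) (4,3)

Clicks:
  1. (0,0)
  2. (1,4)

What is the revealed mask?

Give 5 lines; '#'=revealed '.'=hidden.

Answer: ##...
##..#
.....
.....
.....

Derivation:
Click 1 (0,0) count=0: revealed 4 new [(0,0) (0,1) (1,0) (1,1)] -> total=4
Click 2 (1,4) count=2: revealed 1 new [(1,4)] -> total=5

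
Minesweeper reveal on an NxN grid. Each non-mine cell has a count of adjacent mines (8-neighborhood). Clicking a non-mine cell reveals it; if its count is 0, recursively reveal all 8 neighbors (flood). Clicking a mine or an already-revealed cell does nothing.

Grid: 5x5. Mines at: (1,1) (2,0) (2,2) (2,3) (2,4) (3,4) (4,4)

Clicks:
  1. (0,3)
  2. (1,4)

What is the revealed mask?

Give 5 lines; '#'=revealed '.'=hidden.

Click 1 (0,3) count=0: revealed 6 new [(0,2) (0,3) (0,4) (1,2) (1,3) (1,4)] -> total=6
Click 2 (1,4) count=2: revealed 0 new [(none)] -> total=6

Answer: ..###
..###
.....
.....
.....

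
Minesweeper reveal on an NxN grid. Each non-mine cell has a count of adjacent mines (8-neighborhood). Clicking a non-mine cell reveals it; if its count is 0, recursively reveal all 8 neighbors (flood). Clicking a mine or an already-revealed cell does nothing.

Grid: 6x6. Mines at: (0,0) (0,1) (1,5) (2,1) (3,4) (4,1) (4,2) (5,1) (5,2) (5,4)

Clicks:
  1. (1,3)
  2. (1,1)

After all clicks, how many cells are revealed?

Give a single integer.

Click 1 (1,3) count=0: revealed 9 new [(0,2) (0,3) (0,4) (1,2) (1,3) (1,4) (2,2) (2,3) (2,4)] -> total=9
Click 2 (1,1) count=3: revealed 1 new [(1,1)] -> total=10

Answer: 10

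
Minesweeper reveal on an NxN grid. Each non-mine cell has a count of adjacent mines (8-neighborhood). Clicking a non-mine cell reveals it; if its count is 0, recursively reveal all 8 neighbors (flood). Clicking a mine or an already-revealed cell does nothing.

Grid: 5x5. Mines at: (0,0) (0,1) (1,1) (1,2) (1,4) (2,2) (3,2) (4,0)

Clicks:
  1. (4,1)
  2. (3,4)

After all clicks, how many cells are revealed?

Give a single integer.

Click 1 (4,1) count=2: revealed 1 new [(4,1)] -> total=1
Click 2 (3,4) count=0: revealed 6 new [(2,3) (2,4) (3,3) (3,4) (4,3) (4,4)] -> total=7

Answer: 7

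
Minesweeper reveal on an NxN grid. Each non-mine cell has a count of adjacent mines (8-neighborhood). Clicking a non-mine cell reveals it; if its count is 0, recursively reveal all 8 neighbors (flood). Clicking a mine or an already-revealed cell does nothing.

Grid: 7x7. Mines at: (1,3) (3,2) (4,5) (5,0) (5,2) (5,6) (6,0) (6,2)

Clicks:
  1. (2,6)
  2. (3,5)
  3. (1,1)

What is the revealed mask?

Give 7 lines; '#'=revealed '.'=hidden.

Click 1 (2,6) count=0: revealed 12 new [(0,4) (0,5) (0,6) (1,4) (1,5) (1,6) (2,4) (2,5) (2,6) (3,4) (3,5) (3,6)] -> total=12
Click 2 (3,5) count=1: revealed 0 new [(none)] -> total=12
Click 3 (1,1) count=0: revealed 13 new [(0,0) (0,1) (0,2) (1,0) (1,1) (1,2) (2,0) (2,1) (2,2) (3,0) (3,1) (4,0) (4,1)] -> total=25

Answer: ###.###
###.###
###.###
##..###
##.....
.......
.......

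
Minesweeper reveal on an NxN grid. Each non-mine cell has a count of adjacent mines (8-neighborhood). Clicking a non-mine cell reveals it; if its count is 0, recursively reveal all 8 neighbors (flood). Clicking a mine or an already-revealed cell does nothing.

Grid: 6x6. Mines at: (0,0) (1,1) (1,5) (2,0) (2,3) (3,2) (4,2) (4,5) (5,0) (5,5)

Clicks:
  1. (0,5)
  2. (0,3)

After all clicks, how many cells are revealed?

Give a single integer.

Click 1 (0,5) count=1: revealed 1 new [(0,5)] -> total=1
Click 2 (0,3) count=0: revealed 6 new [(0,2) (0,3) (0,4) (1,2) (1,3) (1,4)] -> total=7

Answer: 7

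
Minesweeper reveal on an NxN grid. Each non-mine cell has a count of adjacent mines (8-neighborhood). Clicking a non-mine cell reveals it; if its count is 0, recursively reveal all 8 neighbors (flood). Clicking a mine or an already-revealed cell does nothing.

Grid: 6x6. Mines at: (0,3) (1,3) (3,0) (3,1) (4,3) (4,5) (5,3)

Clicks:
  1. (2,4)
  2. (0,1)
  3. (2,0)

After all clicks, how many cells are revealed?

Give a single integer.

Answer: 10

Derivation:
Click 1 (2,4) count=1: revealed 1 new [(2,4)] -> total=1
Click 2 (0,1) count=0: revealed 9 new [(0,0) (0,1) (0,2) (1,0) (1,1) (1,2) (2,0) (2,1) (2,2)] -> total=10
Click 3 (2,0) count=2: revealed 0 new [(none)] -> total=10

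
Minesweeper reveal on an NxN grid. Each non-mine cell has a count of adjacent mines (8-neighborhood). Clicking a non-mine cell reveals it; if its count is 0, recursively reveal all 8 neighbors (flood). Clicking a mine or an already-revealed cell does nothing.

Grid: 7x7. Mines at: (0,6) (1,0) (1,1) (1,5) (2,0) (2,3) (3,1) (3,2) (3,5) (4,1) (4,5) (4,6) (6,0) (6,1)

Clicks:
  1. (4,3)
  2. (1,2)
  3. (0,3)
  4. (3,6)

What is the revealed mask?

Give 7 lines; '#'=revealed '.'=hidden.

Click 1 (4,3) count=1: revealed 1 new [(4,3)] -> total=1
Click 2 (1,2) count=2: revealed 1 new [(1,2)] -> total=2
Click 3 (0,3) count=0: revealed 5 new [(0,2) (0,3) (0,4) (1,3) (1,4)] -> total=7
Click 4 (3,6) count=3: revealed 1 new [(3,6)] -> total=8

Answer: ..###..
..###..
.......
......#
...#...
.......
.......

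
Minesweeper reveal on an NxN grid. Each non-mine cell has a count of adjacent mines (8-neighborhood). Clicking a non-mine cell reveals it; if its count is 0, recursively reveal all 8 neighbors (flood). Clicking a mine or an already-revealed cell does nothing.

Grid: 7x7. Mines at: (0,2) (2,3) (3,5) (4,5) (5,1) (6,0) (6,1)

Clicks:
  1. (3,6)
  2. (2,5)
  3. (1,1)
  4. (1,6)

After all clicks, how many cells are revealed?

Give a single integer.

Answer: 13

Derivation:
Click 1 (3,6) count=2: revealed 1 new [(3,6)] -> total=1
Click 2 (2,5) count=1: revealed 1 new [(2,5)] -> total=2
Click 3 (1,1) count=1: revealed 1 new [(1,1)] -> total=3
Click 4 (1,6) count=0: revealed 10 new [(0,3) (0,4) (0,5) (0,6) (1,3) (1,4) (1,5) (1,6) (2,4) (2,6)] -> total=13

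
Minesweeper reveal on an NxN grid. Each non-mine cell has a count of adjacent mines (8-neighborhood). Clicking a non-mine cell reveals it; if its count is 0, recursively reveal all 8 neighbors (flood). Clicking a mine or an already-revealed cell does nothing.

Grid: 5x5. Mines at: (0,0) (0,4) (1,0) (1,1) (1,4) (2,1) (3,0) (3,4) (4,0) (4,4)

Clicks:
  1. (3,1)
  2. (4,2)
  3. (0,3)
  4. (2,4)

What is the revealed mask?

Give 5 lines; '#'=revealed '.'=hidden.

Click 1 (3,1) count=3: revealed 1 new [(3,1)] -> total=1
Click 2 (4,2) count=0: revealed 5 new [(3,2) (3,3) (4,1) (4,2) (4,3)] -> total=6
Click 3 (0,3) count=2: revealed 1 new [(0,3)] -> total=7
Click 4 (2,4) count=2: revealed 1 new [(2,4)] -> total=8

Answer: ...#.
.....
....#
.###.
.###.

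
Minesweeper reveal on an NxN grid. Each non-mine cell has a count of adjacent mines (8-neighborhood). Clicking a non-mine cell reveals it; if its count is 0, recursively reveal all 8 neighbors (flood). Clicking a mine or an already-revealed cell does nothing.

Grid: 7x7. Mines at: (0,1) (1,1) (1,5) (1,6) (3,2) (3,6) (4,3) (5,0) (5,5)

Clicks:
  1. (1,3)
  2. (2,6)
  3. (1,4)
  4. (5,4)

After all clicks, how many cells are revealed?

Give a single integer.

Answer: 11

Derivation:
Click 1 (1,3) count=0: revealed 9 new [(0,2) (0,3) (0,4) (1,2) (1,3) (1,4) (2,2) (2,3) (2,4)] -> total=9
Click 2 (2,6) count=3: revealed 1 new [(2,6)] -> total=10
Click 3 (1,4) count=1: revealed 0 new [(none)] -> total=10
Click 4 (5,4) count=2: revealed 1 new [(5,4)] -> total=11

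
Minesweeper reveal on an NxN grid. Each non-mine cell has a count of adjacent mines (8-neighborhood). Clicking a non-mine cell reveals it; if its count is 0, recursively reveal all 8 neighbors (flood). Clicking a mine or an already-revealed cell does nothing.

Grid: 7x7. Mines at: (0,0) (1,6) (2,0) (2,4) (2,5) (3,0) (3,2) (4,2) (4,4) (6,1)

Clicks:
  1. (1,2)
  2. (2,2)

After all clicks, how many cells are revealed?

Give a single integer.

Click 1 (1,2) count=0: revealed 13 new [(0,1) (0,2) (0,3) (0,4) (0,5) (1,1) (1,2) (1,3) (1,4) (1,5) (2,1) (2,2) (2,3)] -> total=13
Click 2 (2,2) count=1: revealed 0 new [(none)] -> total=13

Answer: 13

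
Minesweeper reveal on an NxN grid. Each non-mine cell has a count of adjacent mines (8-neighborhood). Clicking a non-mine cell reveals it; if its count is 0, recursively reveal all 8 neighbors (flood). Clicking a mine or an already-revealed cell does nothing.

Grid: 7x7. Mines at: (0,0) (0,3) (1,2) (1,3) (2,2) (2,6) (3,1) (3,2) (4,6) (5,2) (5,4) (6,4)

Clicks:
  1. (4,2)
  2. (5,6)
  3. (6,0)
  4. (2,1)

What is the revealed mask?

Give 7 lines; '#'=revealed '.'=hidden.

Click 1 (4,2) count=3: revealed 1 new [(4,2)] -> total=1
Click 2 (5,6) count=1: revealed 1 new [(5,6)] -> total=2
Click 3 (6,0) count=0: revealed 6 new [(4,0) (4,1) (5,0) (5,1) (6,0) (6,1)] -> total=8
Click 4 (2,1) count=4: revealed 1 new [(2,1)] -> total=9

Answer: .......
.......
.#.....
.......
###....
##....#
##.....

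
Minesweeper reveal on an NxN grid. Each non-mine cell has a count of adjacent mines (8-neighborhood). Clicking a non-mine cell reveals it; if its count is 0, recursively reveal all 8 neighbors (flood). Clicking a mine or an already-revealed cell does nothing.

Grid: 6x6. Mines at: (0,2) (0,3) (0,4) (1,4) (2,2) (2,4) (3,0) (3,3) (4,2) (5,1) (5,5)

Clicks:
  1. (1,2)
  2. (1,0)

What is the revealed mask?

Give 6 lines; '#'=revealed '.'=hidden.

Answer: ##....
###...
##....
......
......
......

Derivation:
Click 1 (1,2) count=3: revealed 1 new [(1,2)] -> total=1
Click 2 (1,0) count=0: revealed 6 new [(0,0) (0,1) (1,0) (1,1) (2,0) (2,1)] -> total=7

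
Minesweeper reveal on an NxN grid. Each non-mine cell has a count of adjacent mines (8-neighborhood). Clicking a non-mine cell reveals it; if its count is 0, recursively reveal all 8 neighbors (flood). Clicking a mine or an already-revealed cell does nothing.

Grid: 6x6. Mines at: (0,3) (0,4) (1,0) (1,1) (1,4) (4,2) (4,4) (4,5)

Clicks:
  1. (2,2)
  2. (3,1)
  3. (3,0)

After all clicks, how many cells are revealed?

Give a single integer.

Answer: 9

Derivation:
Click 1 (2,2) count=1: revealed 1 new [(2,2)] -> total=1
Click 2 (3,1) count=1: revealed 1 new [(3,1)] -> total=2
Click 3 (3,0) count=0: revealed 7 new [(2,0) (2,1) (3,0) (4,0) (4,1) (5,0) (5,1)] -> total=9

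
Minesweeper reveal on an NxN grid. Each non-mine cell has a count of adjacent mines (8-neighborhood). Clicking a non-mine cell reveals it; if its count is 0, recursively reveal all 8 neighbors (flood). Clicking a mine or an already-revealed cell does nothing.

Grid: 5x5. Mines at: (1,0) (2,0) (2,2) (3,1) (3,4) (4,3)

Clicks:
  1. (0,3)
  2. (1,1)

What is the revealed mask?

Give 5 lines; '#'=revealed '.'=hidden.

Click 1 (0,3) count=0: revealed 10 new [(0,1) (0,2) (0,3) (0,4) (1,1) (1,2) (1,3) (1,4) (2,3) (2,4)] -> total=10
Click 2 (1,1) count=3: revealed 0 new [(none)] -> total=10

Answer: .####
.####
...##
.....
.....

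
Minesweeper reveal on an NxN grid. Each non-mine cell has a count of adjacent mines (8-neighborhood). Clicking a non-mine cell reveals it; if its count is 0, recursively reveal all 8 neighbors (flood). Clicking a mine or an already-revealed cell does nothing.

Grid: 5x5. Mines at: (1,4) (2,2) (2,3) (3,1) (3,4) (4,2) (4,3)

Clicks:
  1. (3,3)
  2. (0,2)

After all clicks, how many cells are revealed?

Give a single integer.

Click 1 (3,3) count=5: revealed 1 new [(3,3)] -> total=1
Click 2 (0,2) count=0: revealed 10 new [(0,0) (0,1) (0,2) (0,3) (1,0) (1,1) (1,2) (1,3) (2,0) (2,1)] -> total=11

Answer: 11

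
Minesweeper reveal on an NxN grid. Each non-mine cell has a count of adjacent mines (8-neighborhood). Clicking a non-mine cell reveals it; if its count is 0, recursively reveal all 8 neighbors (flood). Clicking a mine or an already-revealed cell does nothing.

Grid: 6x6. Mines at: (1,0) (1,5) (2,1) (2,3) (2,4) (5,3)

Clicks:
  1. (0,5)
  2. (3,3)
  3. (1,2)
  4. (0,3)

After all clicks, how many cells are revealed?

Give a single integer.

Answer: 10

Derivation:
Click 1 (0,5) count=1: revealed 1 new [(0,5)] -> total=1
Click 2 (3,3) count=2: revealed 1 new [(3,3)] -> total=2
Click 3 (1,2) count=2: revealed 1 new [(1,2)] -> total=3
Click 4 (0,3) count=0: revealed 7 new [(0,1) (0,2) (0,3) (0,4) (1,1) (1,3) (1,4)] -> total=10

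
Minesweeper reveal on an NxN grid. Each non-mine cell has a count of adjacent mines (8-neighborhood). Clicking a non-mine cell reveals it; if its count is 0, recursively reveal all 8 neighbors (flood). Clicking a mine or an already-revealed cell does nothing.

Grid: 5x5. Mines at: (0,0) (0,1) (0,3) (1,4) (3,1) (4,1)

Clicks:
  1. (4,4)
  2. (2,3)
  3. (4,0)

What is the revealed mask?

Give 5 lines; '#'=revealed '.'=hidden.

Answer: .....
.....
..###
..###
#.###

Derivation:
Click 1 (4,4) count=0: revealed 9 new [(2,2) (2,3) (2,4) (3,2) (3,3) (3,4) (4,2) (4,3) (4,4)] -> total=9
Click 2 (2,3) count=1: revealed 0 new [(none)] -> total=9
Click 3 (4,0) count=2: revealed 1 new [(4,0)] -> total=10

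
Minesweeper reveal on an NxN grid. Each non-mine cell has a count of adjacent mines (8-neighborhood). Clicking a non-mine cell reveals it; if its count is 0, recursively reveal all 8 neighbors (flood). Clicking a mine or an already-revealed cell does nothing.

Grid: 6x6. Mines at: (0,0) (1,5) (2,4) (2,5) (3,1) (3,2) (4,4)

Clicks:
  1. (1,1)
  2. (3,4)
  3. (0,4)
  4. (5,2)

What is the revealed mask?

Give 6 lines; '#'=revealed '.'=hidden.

Answer: ....#.
.#....
......
....#.
####..
####..

Derivation:
Click 1 (1,1) count=1: revealed 1 new [(1,1)] -> total=1
Click 2 (3,4) count=3: revealed 1 new [(3,4)] -> total=2
Click 3 (0,4) count=1: revealed 1 new [(0,4)] -> total=3
Click 4 (5,2) count=0: revealed 8 new [(4,0) (4,1) (4,2) (4,3) (5,0) (5,1) (5,2) (5,3)] -> total=11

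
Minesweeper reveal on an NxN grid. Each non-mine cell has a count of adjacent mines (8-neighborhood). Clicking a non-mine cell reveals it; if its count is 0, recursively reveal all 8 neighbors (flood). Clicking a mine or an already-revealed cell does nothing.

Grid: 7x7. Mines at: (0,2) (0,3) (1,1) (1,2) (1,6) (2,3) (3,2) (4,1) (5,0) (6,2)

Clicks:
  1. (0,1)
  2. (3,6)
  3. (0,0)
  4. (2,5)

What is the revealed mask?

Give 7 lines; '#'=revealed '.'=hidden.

Click 1 (0,1) count=3: revealed 1 new [(0,1)] -> total=1
Click 2 (3,6) count=0: revealed 19 new [(2,4) (2,5) (2,6) (3,3) (3,4) (3,5) (3,6) (4,3) (4,4) (4,5) (4,6) (5,3) (5,4) (5,5) (5,6) (6,3) (6,4) (6,5) (6,6)] -> total=20
Click 3 (0,0) count=1: revealed 1 new [(0,0)] -> total=21
Click 4 (2,5) count=1: revealed 0 new [(none)] -> total=21

Answer: ##.....
.......
....###
...####
...####
...####
...####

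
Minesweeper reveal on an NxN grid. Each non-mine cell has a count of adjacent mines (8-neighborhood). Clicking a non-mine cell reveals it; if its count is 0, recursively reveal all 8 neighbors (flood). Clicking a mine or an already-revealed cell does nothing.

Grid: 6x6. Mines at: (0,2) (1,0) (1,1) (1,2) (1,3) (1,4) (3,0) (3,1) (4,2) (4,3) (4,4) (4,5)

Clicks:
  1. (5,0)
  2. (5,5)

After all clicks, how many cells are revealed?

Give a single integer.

Answer: 5

Derivation:
Click 1 (5,0) count=0: revealed 4 new [(4,0) (4,1) (5,0) (5,1)] -> total=4
Click 2 (5,5) count=2: revealed 1 new [(5,5)] -> total=5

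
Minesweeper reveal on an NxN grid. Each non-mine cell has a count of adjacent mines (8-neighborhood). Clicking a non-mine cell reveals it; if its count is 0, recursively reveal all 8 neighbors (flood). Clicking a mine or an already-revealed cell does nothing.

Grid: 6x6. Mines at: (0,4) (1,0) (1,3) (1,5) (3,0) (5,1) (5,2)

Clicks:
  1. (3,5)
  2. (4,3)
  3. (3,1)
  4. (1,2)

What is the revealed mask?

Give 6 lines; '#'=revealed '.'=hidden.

Click 1 (3,5) count=0: revealed 18 new [(2,1) (2,2) (2,3) (2,4) (2,5) (3,1) (3,2) (3,3) (3,4) (3,5) (4,1) (4,2) (4,3) (4,4) (4,5) (5,3) (5,4) (5,5)] -> total=18
Click 2 (4,3) count=1: revealed 0 new [(none)] -> total=18
Click 3 (3,1) count=1: revealed 0 new [(none)] -> total=18
Click 4 (1,2) count=1: revealed 1 new [(1,2)] -> total=19

Answer: ......
..#...
.#####
.#####
.#####
...###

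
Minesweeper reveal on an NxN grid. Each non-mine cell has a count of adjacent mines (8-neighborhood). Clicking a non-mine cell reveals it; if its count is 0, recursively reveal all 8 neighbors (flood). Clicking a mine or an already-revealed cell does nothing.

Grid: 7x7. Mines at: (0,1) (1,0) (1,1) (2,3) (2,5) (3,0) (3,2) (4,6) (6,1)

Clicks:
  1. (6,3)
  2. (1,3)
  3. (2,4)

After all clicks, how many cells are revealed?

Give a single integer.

Click 1 (6,3) count=0: revealed 17 new [(3,3) (3,4) (3,5) (4,2) (4,3) (4,4) (4,5) (5,2) (5,3) (5,4) (5,5) (5,6) (6,2) (6,3) (6,4) (6,5) (6,6)] -> total=17
Click 2 (1,3) count=1: revealed 1 new [(1,3)] -> total=18
Click 3 (2,4) count=2: revealed 1 new [(2,4)] -> total=19

Answer: 19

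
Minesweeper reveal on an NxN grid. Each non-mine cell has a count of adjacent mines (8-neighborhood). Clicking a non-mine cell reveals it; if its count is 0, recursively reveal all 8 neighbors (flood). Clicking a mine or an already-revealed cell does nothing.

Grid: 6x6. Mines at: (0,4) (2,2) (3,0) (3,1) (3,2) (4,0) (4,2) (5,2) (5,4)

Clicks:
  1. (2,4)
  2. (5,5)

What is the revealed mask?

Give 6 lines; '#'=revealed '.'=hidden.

Click 1 (2,4) count=0: revealed 12 new [(1,3) (1,4) (1,5) (2,3) (2,4) (2,5) (3,3) (3,4) (3,5) (4,3) (4,4) (4,5)] -> total=12
Click 2 (5,5) count=1: revealed 1 new [(5,5)] -> total=13

Answer: ......
...###
...###
...###
...###
.....#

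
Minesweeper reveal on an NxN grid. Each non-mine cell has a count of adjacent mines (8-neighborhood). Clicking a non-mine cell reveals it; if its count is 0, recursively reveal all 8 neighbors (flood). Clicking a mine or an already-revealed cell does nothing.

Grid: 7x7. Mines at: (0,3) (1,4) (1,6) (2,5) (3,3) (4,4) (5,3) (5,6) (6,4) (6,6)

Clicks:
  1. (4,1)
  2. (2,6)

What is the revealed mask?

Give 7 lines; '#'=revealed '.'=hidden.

Answer: ###....
###....
###...#
###....
###....
###....
###....

Derivation:
Click 1 (4,1) count=0: revealed 21 new [(0,0) (0,1) (0,2) (1,0) (1,1) (1,2) (2,0) (2,1) (2,2) (3,0) (3,1) (3,2) (4,0) (4,1) (4,2) (5,0) (5,1) (5,2) (6,0) (6,1) (6,2)] -> total=21
Click 2 (2,6) count=2: revealed 1 new [(2,6)] -> total=22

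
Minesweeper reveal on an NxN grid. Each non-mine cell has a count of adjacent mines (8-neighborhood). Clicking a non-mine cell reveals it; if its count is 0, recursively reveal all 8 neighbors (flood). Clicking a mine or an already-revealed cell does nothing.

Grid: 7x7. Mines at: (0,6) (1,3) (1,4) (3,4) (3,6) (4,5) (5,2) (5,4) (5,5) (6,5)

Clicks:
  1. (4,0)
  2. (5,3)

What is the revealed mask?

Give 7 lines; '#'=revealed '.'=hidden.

Click 1 (4,0) count=0: revealed 22 new [(0,0) (0,1) (0,2) (1,0) (1,1) (1,2) (2,0) (2,1) (2,2) (2,3) (3,0) (3,1) (3,2) (3,3) (4,0) (4,1) (4,2) (4,3) (5,0) (5,1) (6,0) (6,1)] -> total=22
Click 2 (5,3) count=2: revealed 1 new [(5,3)] -> total=23

Answer: ###....
###....
####...
####...
####...
##.#...
##.....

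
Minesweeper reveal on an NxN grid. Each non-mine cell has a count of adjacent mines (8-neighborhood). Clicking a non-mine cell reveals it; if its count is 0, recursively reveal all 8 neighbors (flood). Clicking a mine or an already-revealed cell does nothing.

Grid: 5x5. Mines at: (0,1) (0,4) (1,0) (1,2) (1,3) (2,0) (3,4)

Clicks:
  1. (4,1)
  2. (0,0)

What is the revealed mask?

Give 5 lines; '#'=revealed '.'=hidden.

Answer: #....
.....
.###.
####.
####.

Derivation:
Click 1 (4,1) count=0: revealed 11 new [(2,1) (2,2) (2,3) (3,0) (3,1) (3,2) (3,3) (4,0) (4,1) (4,2) (4,3)] -> total=11
Click 2 (0,0) count=2: revealed 1 new [(0,0)] -> total=12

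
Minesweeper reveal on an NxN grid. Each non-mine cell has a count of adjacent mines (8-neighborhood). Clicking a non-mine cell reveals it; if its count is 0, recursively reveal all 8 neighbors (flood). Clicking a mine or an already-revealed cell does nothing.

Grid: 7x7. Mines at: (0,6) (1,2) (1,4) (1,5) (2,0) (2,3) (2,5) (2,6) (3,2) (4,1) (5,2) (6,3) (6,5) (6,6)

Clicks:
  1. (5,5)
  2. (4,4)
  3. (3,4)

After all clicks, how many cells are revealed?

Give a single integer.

Click 1 (5,5) count=2: revealed 1 new [(5,5)] -> total=1
Click 2 (4,4) count=0: revealed 11 new [(3,3) (3,4) (3,5) (3,6) (4,3) (4,4) (4,5) (4,6) (5,3) (5,4) (5,6)] -> total=12
Click 3 (3,4) count=2: revealed 0 new [(none)] -> total=12

Answer: 12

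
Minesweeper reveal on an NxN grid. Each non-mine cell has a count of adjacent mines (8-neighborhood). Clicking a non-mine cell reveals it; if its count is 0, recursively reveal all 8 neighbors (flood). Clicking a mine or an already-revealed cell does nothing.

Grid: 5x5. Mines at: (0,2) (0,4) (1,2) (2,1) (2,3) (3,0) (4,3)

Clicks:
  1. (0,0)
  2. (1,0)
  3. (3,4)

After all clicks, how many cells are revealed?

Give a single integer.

Click 1 (0,0) count=0: revealed 4 new [(0,0) (0,1) (1,0) (1,1)] -> total=4
Click 2 (1,0) count=1: revealed 0 new [(none)] -> total=4
Click 3 (3,4) count=2: revealed 1 new [(3,4)] -> total=5

Answer: 5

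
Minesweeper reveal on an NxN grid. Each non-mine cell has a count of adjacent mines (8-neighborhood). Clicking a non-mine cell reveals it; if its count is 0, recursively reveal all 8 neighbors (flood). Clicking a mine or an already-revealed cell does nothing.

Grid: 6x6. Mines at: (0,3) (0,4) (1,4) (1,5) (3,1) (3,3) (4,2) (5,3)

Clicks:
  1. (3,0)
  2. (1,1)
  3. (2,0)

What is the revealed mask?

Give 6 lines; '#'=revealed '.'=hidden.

Click 1 (3,0) count=1: revealed 1 new [(3,0)] -> total=1
Click 2 (1,1) count=0: revealed 9 new [(0,0) (0,1) (0,2) (1,0) (1,1) (1,2) (2,0) (2,1) (2,2)] -> total=10
Click 3 (2,0) count=1: revealed 0 new [(none)] -> total=10

Answer: ###...
###...
###...
#.....
......
......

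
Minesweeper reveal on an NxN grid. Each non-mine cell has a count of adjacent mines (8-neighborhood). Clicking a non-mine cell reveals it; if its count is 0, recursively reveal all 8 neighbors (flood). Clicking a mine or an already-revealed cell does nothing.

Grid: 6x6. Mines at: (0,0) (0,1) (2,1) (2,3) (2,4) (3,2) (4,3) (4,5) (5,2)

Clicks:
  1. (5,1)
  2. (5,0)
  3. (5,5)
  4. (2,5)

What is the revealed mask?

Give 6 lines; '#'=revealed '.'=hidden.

Answer: ......
......
.....#
##....
##....
##...#

Derivation:
Click 1 (5,1) count=1: revealed 1 new [(5,1)] -> total=1
Click 2 (5,0) count=0: revealed 5 new [(3,0) (3,1) (4,0) (4,1) (5,0)] -> total=6
Click 3 (5,5) count=1: revealed 1 new [(5,5)] -> total=7
Click 4 (2,5) count=1: revealed 1 new [(2,5)] -> total=8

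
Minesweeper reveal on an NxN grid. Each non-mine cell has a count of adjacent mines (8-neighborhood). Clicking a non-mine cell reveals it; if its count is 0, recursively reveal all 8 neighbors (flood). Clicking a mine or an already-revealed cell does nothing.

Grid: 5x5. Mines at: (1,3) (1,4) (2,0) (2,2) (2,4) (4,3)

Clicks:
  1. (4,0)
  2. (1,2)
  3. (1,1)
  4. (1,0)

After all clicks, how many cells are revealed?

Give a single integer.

Answer: 9

Derivation:
Click 1 (4,0) count=0: revealed 6 new [(3,0) (3,1) (3,2) (4,0) (4,1) (4,2)] -> total=6
Click 2 (1,2) count=2: revealed 1 new [(1,2)] -> total=7
Click 3 (1,1) count=2: revealed 1 new [(1,1)] -> total=8
Click 4 (1,0) count=1: revealed 1 new [(1,0)] -> total=9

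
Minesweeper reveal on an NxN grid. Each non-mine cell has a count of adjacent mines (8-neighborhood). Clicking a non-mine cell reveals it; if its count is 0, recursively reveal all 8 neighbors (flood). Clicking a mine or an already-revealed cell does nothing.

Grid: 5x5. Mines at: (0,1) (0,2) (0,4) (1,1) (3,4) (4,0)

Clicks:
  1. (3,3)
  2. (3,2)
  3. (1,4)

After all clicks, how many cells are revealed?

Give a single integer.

Answer: 10

Derivation:
Click 1 (3,3) count=1: revealed 1 new [(3,3)] -> total=1
Click 2 (3,2) count=0: revealed 8 new [(2,1) (2,2) (2,3) (3,1) (3,2) (4,1) (4,2) (4,3)] -> total=9
Click 3 (1,4) count=1: revealed 1 new [(1,4)] -> total=10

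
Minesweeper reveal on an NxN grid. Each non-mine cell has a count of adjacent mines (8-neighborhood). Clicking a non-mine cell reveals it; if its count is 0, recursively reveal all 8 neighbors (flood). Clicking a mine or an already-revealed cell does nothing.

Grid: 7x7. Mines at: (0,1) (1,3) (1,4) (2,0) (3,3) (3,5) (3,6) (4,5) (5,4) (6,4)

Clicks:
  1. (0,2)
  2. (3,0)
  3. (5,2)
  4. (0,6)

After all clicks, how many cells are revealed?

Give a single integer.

Answer: 22

Derivation:
Click 1 (0,2) count=2: revealed 1 new [(0,2)] -> total=1
Click 2 (3,0) count=1: revealed 1 new [(3,0)] -> total=2
Click 3 (5,2) count=0: revealed 14 new [(3,1) (3,2) (4,0) (4,1) (4,2) (4,3) (5,0) (5,1) (5,2) (5,3) (6,0) (6,1) (6,2) (6,3)] -> total=16
Click 4 (0,6) count=0: revealed 6 new [(0,5) (0,6) (1,5) (1,6) (2,5) (2,6)] -> total=22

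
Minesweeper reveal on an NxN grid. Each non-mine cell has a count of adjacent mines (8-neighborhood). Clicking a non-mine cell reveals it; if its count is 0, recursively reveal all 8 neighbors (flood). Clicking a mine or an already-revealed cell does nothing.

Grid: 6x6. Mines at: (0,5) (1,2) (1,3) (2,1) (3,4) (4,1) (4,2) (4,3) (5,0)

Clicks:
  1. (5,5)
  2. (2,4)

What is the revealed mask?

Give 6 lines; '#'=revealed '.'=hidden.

Answer: ......
......
....#.
......
....##
....##

Derivation:
Click 1 (5,5) count=0: revealed 4 new [(4,4) (4,5) (5,4) (5,5)] -> total=4
Click 2 (2,4) count=2: revealed 1 new [(2,4)] -> total=5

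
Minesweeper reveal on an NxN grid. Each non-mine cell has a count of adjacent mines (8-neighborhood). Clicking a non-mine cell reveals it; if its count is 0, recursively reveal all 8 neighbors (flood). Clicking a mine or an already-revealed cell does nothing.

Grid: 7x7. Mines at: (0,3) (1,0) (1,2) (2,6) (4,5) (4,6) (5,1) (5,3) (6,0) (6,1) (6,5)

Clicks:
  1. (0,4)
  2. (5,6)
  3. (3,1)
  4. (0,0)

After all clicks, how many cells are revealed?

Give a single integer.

Click 1 (0,4) count=1: revealed 1 new [(0,4)] -> total=1
Click 2 (5,6) count=3: revealed 1 new [(5,6)] -> total=2
Click 3 (3,1) count=0: revealed 20 new [(1,3) (1,4) (1,5) (2,0) (2,1) (2,2) (2,3) (2,4) (2,5) (3,0) (3,1) (3,2) (3,3) (3,4) (3,5) (4,0) (4,1) (4,2) (4,3) (4,4)] -> total=22
Click 4 (0,0) count=1: revealed 1 new [(0,0)] -> total=23

Answer: 23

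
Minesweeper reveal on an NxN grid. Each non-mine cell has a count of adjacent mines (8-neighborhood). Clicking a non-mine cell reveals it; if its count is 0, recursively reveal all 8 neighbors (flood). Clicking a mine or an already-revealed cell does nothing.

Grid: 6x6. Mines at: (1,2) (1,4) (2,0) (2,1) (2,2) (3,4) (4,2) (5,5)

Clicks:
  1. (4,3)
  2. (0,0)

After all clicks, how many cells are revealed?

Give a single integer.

Answer: 5

Derivation:
Click 1 (4,3) count=2: revealed 1 new [(4,3)] -> total=1
Click 2 (0,0) count=0: revealed 4 new [(0,0) (0,1) (1,0) (1,1)] -> total=5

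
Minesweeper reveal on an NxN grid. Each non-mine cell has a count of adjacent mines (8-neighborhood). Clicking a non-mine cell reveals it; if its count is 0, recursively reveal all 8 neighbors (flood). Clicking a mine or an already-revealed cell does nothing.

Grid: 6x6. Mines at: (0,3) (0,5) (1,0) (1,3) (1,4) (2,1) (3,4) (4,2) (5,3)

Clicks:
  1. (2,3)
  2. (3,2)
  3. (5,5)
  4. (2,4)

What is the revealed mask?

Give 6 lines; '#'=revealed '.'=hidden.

Answer: ......
......
...##.
..#...
....##
....##

Derivation:
Click 1 (2,3) count=3: revealed 1 new [(2,3)] -> total=1
Click 2 (3,2) count=2: revealed 1 new [(3,2)] -> total=2
Click 3 (5,5) count=0: revealed 4 new [(4,4) (4,5) (5,4) (5,5)] -> total=6
Click 4 (2,4) count=3: revealed 1 new [(2,4)] -> total=7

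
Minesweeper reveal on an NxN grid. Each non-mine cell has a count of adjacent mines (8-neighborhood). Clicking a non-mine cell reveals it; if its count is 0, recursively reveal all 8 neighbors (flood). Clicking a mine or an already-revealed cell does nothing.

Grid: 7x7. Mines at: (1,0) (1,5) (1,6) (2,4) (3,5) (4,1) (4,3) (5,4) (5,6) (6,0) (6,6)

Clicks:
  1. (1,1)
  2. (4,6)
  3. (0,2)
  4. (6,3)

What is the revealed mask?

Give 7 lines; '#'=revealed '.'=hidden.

Answer: .####..
.####..
.###...
.###...
......#
.......
...#...

Derivation:
Click 1 (1,1) count=1: revealed 1 new [(1,1)] -> total=1
Click 2 (4,6) count=2: revealed 1 new [(4,6)] -> total=2
Click 3 (0,2) count=0: revealed 13 new [(0,1) (0,2) (0,3) (0,4) (1,2) (1,3) (1,4) (2,1) (2,2) (2,3) (3,1) (3,2) (3,3)] -> total=15
Click 4 (6,3) count=1: revealed 1 new [(6,3)] -> total=16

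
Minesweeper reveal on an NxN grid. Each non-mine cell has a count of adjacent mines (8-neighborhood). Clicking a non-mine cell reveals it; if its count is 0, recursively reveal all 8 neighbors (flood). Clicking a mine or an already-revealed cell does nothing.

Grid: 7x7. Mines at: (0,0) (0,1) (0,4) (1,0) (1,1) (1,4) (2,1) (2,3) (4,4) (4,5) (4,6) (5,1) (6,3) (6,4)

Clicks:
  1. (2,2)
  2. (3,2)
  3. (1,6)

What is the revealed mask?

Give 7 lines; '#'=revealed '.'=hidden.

Click 1 (2,2) count=3: revealed 1 new [(2,2)] -> total=1
Click 2 (3,2) count=2: revealed 1 new [(3,2)] -> total=2
Click 3 (1,6) count=0: revealed 8 new [(0,5) (0,6) (1,5) (1,6) (2,5) (2,6) (3,5) (3,6)] -> total=10

Answer: .....##
.....##
..#..##
..#..##
.......
.......
.......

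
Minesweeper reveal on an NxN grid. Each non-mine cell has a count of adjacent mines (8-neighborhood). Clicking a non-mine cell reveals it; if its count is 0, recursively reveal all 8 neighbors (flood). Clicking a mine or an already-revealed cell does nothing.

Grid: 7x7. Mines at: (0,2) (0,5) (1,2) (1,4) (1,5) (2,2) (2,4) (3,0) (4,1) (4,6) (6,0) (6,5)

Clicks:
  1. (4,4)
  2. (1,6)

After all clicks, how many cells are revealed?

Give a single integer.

Answer: 18

Derivation:
Click 1 (4,4) count=0: revealed 17 new [(3,2) (3,3) (3,4) (3,5) (4,2) (4,3) (4,4) (4,5) (5,1) (5,2) (5,3) (5,4) (5,5) (6,1) (6,2) (6,3) (6,4)] -> total=17
Click 2 (1,6) count=2: revealed 1 new [(1,6)] -> total=18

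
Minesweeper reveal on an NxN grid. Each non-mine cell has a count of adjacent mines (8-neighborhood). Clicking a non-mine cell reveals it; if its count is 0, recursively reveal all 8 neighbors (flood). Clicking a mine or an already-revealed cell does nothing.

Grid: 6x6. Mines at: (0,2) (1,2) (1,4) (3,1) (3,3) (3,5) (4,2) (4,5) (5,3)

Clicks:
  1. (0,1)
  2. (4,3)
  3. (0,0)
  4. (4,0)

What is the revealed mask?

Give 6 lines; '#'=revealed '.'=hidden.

Answer: ##....
##....
##....
......
#..#..
......

Derivation:
Click 1 (0,1) count=2: revealed 1 new [(0,1)] -> total=1
Click 2 (4,3) count=3: revealed 1 new [(4,3)] -> total=2
Click 3 (0,0) count=0: revealed 5 new [(0,0) (1,0) (1,1) (2,0) (2,1)] -> total=7
Click 4 (4,0) count=1: revealed 1 new [(4,0)] -> total=8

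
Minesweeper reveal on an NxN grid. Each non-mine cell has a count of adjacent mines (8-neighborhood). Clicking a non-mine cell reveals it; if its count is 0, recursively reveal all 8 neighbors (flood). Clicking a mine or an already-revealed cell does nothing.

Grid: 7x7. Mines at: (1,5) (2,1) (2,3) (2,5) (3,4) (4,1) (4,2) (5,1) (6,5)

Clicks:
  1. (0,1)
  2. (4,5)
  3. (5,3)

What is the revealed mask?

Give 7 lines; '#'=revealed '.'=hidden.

Answer: #####..
#####..
.......
.......
.....#.
...#...
.......

Derivation:
Click 1 (0,1) count=0: revealed 10 new [(0,0) (0,1) (0,2) (0,3) (0,4) (1,0) (1,1) (1,2) (1,3) (1,4)] -> total=10
Click 2 (4,5) count=1: revealed 1 new [(4,5)] -> total=11
Click 3 (5,3) count=1: revealed 1 new [(5,3)] -> total=12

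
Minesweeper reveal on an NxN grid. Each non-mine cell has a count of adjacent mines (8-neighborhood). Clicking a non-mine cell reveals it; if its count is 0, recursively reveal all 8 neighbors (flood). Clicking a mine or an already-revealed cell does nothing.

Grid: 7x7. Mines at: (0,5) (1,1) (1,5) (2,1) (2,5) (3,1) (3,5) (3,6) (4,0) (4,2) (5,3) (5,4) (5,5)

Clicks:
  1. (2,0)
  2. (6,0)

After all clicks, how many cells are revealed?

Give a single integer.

Answer: 7

Derivation:
Click 1 (2,0) count=3: revealed 1 new [(2,0)] -> total=1
Click 2 (6,0) count=0: revealed 6 new [(5,0) (5,1) (5,2) (6,0) (6,1) (6,2)] -> total=7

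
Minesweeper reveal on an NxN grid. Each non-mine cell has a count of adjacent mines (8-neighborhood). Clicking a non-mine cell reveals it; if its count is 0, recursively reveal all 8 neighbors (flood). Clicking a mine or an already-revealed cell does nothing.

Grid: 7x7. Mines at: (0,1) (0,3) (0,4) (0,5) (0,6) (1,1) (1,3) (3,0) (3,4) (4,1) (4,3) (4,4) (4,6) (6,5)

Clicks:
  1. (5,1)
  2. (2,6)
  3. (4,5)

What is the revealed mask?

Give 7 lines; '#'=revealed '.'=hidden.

Click 1 (5,1) count=1: revealed 1 new [(5,1)] -> total=1
Click 2 (2,6) count=0: revealed 6 new [(1,5) (1,6) (2,5) (2,6) (3,5) (3,6)] -> total=7
Click 3 (4,5) count=3: revealed 1 new [(4,5)] -> total=8

Answer: .......
.....##
.....##
.....##
.....#.
.#.....
.......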